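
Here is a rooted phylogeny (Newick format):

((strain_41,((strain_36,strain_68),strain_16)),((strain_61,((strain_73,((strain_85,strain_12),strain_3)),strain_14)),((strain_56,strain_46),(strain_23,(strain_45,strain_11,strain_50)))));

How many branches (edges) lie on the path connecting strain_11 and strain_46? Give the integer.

5

The MRCA of strain_11 and strain_46 is the node subtending ((strain_56,strain_46),(strain_23,(strain_45,strain_11,strain_50))).
From strain_11 up to that node: 3 branches. From strain_46 up to the same node: 2 branches. Total: 3 + 2 = 5.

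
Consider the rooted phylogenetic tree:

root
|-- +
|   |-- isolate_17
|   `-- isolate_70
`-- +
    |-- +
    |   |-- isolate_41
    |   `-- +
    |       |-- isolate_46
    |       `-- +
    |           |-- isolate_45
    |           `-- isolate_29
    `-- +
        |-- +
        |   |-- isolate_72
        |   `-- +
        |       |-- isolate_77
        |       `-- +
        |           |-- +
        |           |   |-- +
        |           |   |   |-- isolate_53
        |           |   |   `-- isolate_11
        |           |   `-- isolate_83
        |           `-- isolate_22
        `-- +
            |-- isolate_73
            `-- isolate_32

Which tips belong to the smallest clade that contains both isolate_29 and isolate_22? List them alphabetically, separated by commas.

isolate_11, isolate_22, isolate_29, isolate_32, isolate_41, isolate_45, isolate_46, isolate_53, isolate_72, isolate_73, isolate_77, isolate_83

Tracing isolate_29: it sits inside (isolate_45,isolate_29).
Tracing isolate_22: it sits inside (((isolate_53,isolate_11),isolate_83),isolate_22).
The smallest clade enclosing both is ((isolate_41,(isolate_46,(isolate_45,isolate_29))),((isolate_72,(isolate_77,(((isolate_53,isolate_11),isolate_83),isolate_22))),(isolate_73,isolate_32))); the answer is its 12 terminal taxa in alphabetical order.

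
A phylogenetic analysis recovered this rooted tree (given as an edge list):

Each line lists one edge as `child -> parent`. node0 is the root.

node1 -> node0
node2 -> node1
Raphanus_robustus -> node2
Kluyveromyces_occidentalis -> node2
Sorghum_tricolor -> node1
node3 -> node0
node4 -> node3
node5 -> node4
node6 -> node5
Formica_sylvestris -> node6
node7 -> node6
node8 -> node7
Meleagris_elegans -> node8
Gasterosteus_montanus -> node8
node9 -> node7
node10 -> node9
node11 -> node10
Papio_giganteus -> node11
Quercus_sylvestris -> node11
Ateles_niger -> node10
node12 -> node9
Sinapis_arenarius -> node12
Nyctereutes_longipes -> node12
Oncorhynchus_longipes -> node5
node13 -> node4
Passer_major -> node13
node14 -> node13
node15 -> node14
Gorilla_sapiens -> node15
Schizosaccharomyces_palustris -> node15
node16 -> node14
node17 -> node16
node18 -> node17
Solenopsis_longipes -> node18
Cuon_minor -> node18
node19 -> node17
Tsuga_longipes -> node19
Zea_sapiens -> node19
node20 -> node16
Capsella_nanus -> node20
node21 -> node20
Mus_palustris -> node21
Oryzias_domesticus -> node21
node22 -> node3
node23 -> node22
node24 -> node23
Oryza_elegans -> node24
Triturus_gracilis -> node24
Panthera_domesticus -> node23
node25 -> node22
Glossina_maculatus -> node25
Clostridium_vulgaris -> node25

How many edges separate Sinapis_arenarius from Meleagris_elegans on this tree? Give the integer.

The MRCA of Sinapis_arenarius and Meleagris_elegans is the node subtending ((Meleagris_elegans,Gasterosteus_montanus),(((Papio_giganteus,Quercus_sylvestris),Ateles_niger),(Sinapis_arenarius,Nyctereutes_longipes))).
From Sinapis_arenarius up to that node: 3 branches. From Meleagris_elegans up to the same node: 2 branches. Total: 3 + 2 = 5.

5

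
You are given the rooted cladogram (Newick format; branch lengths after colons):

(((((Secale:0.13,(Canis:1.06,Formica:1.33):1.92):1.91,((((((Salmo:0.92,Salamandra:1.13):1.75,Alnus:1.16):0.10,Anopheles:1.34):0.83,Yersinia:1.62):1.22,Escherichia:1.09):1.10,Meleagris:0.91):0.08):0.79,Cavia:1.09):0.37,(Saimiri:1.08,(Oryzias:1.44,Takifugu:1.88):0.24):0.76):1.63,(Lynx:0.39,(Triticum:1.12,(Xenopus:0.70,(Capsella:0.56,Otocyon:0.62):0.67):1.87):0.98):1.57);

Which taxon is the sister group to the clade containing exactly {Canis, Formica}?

The clade containing exactly {Canis, Formica} attaches to the tree at the node subtending (Secale,(Canis,Formica)).
The other lineage descending from that same node — the sister group — is the single tip Secale.

Secale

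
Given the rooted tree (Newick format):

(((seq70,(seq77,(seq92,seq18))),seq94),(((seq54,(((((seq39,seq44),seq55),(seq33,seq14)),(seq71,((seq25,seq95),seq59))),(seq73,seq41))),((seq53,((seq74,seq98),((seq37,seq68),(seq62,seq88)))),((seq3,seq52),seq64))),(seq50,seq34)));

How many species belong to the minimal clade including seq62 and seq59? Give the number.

The MRCA of seq62 and seq59 is the node subtending ((seq54,(((((seq39,seq44),seq55),(seq33,seq14)),(seq71,((seq25,seq95),seq59))),(seq73,seq41))),((seq53,((seq74,seq98),((seq37,seq68),(seq62,seq88)))),((seq3,seq52),seq64))).
That clade contains 22 terminal taxa: seq14, seq25, seq3, seq33, seq37, seq39, seq41, seq44, seq52, seq53, seq54, seq55, seq59, seq62, seq64, seq68, seq71, seq73, seq74, seq88, seq95, seq98.

22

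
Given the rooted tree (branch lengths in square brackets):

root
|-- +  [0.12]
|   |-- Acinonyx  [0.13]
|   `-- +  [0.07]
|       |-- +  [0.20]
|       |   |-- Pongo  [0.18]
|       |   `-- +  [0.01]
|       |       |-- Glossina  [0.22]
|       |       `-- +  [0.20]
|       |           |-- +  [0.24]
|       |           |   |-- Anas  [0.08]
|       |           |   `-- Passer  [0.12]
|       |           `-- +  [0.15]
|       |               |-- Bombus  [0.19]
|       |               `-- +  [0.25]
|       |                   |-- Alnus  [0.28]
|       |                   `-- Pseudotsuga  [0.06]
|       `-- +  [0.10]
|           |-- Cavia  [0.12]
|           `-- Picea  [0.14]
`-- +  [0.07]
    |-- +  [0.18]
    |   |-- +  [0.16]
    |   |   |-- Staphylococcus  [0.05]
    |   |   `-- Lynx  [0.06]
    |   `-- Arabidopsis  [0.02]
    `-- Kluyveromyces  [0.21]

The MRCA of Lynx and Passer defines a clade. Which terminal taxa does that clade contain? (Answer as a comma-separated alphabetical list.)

Tracing Lynx: it sits inside (Staphylococcus,Lynx).
Tracing Passer: it sits inside (Anas,Passer).
The smallest clade enclosing both is the whole tree (their MRCA is the root), so the answer is all 14 tips in alphabetical order.

Acinonyx, Alnus, Anas, Arabidopsis, Bombus, Cavia, Glossina, Kluyveromyces, Lynx, Passer, Picea, Pongo, Pseudotsuga, Staphylococcus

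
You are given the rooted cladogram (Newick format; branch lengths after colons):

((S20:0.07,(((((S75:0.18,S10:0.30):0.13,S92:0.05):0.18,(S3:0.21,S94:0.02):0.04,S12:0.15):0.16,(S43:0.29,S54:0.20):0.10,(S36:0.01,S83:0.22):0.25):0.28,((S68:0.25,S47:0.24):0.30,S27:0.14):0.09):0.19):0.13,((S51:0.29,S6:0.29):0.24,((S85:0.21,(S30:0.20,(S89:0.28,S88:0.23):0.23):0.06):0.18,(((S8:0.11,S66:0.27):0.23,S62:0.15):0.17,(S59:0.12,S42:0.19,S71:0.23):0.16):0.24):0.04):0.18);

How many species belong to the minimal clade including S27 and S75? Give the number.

13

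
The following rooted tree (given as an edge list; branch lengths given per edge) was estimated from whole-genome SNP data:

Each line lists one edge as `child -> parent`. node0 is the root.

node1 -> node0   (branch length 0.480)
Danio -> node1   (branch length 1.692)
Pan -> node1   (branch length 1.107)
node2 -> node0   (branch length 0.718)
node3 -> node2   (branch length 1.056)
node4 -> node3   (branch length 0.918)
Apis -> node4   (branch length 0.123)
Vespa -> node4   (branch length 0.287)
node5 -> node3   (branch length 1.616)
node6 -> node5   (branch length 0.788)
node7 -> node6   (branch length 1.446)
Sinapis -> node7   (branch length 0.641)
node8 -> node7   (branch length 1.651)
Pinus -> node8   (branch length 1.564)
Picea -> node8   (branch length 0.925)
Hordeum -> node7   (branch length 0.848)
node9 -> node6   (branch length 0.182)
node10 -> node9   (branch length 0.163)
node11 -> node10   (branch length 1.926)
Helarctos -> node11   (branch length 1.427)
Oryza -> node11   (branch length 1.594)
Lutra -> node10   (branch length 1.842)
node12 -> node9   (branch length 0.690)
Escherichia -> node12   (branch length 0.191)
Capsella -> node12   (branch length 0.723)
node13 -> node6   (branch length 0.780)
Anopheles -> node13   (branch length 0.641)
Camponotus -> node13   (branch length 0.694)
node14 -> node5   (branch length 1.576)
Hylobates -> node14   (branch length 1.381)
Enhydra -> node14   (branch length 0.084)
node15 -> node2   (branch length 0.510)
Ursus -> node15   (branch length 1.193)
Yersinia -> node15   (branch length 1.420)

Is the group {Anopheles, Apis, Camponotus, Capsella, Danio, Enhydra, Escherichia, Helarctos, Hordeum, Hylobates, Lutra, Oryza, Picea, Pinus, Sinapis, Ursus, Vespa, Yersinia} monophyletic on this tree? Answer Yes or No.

No

The MRCA of the listed taxa is the root, so the smallest clade containing them is the whole tree.
That clade also contains Pan, which is not in the proposed group, so the group is not monophyletic.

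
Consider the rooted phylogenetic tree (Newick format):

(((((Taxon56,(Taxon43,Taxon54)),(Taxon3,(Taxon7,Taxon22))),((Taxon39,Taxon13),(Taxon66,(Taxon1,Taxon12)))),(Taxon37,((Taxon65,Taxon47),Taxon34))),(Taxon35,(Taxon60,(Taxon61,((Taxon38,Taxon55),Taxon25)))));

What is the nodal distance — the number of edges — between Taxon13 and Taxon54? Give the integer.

7

The MRCA of Taxon13 and Taxon54 is the node subtending (((Taxon56,(Taxon43,Taxon54)),(Taxon3,(Taxon7,Taxon22))),((Taxon39,Taxon13),(Taxon66,(Taxon1,Taxon12)))).
From Taxon13 up to that node: 3 branches. From Taxon54 up to the same node: 4 branches. Total: 3 + 4 = 7.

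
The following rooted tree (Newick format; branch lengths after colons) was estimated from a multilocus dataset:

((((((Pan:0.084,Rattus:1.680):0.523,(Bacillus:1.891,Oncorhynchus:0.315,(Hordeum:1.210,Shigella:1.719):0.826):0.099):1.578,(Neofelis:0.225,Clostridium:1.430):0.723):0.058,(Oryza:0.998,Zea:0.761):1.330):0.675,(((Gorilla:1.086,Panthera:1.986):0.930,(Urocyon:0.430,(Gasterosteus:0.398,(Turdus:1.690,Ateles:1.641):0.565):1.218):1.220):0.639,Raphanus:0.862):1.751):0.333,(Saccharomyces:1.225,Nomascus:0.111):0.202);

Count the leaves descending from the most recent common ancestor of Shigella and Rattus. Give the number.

6

The MRCA of Shigella and Rattus is the node subtending ((Pan,Rattus),(Bacillus,Oncorhynchus,(Hordeum,Shigella))).
That clade contains 6 terminal taxa: Bacillus, Hordeum, Oncorhynchus, Pan, Rattus, Shigella.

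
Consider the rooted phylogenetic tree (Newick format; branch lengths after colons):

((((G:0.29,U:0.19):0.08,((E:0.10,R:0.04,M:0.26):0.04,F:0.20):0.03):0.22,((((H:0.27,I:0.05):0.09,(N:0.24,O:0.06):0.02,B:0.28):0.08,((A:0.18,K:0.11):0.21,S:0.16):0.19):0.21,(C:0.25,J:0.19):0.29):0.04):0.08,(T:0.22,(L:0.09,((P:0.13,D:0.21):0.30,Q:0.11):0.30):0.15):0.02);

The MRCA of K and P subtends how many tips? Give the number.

21

The MRCA of K and P is the root, so the clade is the entire tree.
That clade contains 21 terminal taxa: A, B, C, D, E, F, G, H, I, J, K, L, M, N, O, P, Q, R, S, T, U.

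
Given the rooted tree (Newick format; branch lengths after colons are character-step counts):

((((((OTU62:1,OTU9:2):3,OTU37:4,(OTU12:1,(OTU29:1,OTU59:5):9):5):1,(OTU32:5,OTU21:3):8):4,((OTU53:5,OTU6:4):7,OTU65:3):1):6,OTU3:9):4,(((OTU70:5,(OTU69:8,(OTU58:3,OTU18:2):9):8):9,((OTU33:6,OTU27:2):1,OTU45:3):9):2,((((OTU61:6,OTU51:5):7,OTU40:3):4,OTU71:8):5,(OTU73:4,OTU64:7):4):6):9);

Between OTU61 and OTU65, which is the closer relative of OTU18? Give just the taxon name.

The MRCA of OTU18 and OTU61 subtends (((OTU70,(OTU69,(OTU58,OTU18))),((OTU33,OTU27),OTU45)),((((OTU61,OTU51),OTU40),OTU71),(OTU73,OTU64))) (13 taxa).
The MRCA of OTU18 and OTU65 is the root, subtending the entire tree (25 taxa).
The first is nested inside the second, so OTU18 shares a more recent common ancestor with OTU61.

OTU61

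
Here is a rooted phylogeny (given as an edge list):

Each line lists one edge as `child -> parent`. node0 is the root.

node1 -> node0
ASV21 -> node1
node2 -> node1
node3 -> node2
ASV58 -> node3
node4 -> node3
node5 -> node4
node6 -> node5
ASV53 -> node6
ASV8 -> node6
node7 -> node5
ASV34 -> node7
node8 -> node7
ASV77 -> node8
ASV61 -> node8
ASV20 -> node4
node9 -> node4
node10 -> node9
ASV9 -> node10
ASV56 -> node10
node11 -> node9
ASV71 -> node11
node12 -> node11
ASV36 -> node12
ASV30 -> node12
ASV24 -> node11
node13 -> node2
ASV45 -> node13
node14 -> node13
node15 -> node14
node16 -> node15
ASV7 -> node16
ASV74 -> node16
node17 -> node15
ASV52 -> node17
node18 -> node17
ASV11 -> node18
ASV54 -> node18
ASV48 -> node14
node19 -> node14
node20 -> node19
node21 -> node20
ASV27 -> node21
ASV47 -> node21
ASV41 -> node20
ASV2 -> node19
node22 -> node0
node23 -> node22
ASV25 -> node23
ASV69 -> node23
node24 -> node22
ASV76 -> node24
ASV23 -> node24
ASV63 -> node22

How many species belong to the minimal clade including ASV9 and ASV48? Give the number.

The MRCA of ASV9 and ASV48 is the node subtending ((ASV58,(((ASV53,ASV8),(ASV34,(ASV77,ASV61))),ASV20,((ASV9,ASV56),(ASV71,(ASV36,ASV30),ASV24)))),(ASV45,(((ASV7,ASV74),(ASV52,(ASV11,ASV54))),ASV48,(((ASV27,ASV47),ASV41),ASV2)))).
That clade contains 24 terminal taxa: ASV11, ASV2, ASV20, ASV24, ASV27, ASV30, ASV34, ASV36, ASV41, ASV45, ASV47, ASV48, ASV52, ASV53, ASV54, ASV56, ASV58, ASV61, ASV7, ASV71, ASV74, ASV77, ASV8, ASV9.

24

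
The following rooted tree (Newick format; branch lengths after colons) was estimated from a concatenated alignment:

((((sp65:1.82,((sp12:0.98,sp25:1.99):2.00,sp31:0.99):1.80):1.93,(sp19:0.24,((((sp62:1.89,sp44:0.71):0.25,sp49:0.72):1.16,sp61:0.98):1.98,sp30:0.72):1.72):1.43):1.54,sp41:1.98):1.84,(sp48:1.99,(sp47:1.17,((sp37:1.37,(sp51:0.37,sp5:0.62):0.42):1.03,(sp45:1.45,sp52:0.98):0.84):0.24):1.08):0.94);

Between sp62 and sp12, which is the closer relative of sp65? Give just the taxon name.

sp12

The MRCA of sp65 and sp12 subtends (sp65,((sp12,sp25),sp31)) (4 taxa).
The MRCA of sp65 and sp62 subtends ((sp65,((sp12,sp25),sp31)),(sp19,((((sp62,sp44),sp49),sp61),sp30))) (10 taxa).
The first is nested inside the second, so sp65 shares a more recent common ancestor with sp12.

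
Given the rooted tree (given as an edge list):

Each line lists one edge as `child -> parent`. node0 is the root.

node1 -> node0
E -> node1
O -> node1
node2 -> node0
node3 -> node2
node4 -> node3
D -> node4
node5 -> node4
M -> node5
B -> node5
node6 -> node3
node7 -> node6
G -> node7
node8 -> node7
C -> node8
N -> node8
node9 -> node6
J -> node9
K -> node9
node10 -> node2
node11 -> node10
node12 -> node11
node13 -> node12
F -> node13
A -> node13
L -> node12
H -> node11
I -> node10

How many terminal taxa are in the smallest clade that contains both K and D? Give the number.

8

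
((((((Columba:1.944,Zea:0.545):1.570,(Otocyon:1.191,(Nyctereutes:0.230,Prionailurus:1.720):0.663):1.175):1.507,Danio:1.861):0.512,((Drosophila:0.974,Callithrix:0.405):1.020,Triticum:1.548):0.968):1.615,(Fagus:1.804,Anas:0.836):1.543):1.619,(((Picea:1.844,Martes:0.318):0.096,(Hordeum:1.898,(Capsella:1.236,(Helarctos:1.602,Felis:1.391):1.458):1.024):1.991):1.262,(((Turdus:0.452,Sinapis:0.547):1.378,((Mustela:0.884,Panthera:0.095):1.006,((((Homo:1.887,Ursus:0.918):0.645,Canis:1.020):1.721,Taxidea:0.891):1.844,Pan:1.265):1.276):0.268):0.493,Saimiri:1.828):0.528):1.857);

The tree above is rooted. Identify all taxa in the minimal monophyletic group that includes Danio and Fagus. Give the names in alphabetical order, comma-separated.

Tracing Danio: it sits inside (((Columba,Zea),(Otocyon,(Nyctereutes,Prionailurus))),Danio).
Tracing Fagus: it sits inside (Fagus,Anas).
The smallest clade enclosing both is (((((Columba,Zea),(Otocyon,(Nyctereutes,Prionailurus))),Danio),((Drosophila,Callithrix),Triticum)),(Fagus,Anas)); the answer is its 11 terminal taxa in alphabetical order.

Anas, Callithrix, Columba, Danio, Drosophila, Fagus, Nyctereutes, Otocyon, Prionailurus, Triticum, Zea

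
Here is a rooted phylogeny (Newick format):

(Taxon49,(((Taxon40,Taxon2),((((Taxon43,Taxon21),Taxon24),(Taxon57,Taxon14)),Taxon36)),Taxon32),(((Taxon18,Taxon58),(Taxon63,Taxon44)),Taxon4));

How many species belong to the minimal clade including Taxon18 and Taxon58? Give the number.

2

The MRCA of Taxon18 and Taxon58 is the node subtending (Taxon18,Taxon58).
That clade contains 2 terminal taxa: Taxon18, Taxon58.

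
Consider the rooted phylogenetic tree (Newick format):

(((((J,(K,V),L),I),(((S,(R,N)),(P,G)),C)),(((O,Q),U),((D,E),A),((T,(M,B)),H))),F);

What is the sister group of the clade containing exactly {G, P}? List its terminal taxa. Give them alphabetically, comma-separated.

The clade containing exactly {G, P} attaches to the tree at the node subtending ((S,(R,N)),(P,G)).
The other lineage descending from that same node — the sister group — is (S,(R,N)); its 3 tips in alphabetical order are the answer.

N, R, S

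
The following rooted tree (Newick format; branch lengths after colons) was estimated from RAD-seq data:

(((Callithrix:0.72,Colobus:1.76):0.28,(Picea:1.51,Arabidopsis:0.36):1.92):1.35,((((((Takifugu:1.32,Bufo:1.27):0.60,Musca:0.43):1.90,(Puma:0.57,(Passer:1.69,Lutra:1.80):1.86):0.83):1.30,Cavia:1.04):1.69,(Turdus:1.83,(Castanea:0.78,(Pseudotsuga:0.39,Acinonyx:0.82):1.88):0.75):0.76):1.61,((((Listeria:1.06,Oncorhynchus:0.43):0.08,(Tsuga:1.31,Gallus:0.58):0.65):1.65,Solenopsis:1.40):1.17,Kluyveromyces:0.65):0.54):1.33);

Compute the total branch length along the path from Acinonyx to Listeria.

10.32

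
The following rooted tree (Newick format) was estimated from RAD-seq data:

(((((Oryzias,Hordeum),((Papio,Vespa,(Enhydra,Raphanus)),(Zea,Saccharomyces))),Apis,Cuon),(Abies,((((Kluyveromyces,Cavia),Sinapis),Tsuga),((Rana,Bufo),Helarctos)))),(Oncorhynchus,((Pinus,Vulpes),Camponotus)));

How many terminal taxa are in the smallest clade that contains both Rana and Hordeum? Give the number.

The MRCA of Rana and Hordeum is the node subtending ((((Oryzias,Hordeum),((Papio,Vespa,(Enhydra,Raphanus)),(Zea,Saccharomyces))),Apis,Cuon),(Abies,((((Kluyveromyces,Cavia),Sinapis),Tsuga),((Rana,Bufo),Helarctos)))).
That clade contains 18 terminal taxa: Abies, Apis, Bufo, Cavia, Cuon, Enhydra, Helarctos, Hordeum, Kluyveromyces, Oryzias, Papio, Rana, Raphanus, Saccharomyces, Sinapis, Tsuga, Vespa, Zea.

18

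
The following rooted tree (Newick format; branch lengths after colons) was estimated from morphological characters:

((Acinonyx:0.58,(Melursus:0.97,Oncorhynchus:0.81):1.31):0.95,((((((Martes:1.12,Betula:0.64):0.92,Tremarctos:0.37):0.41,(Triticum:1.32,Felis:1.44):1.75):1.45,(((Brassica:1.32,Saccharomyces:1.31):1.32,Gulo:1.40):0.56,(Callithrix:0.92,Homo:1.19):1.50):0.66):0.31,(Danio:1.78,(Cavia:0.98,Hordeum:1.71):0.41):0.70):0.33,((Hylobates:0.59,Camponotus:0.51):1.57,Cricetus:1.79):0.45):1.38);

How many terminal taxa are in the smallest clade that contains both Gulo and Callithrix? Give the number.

The MRCA of Gulo and Callithrix is the node subtending (((Brassica,Saccharomyces),Gulo),(Callithrix,Homo)).
That clade contains 5 terminal taxa: Brassica, Callithrix, Gulo, Homo, Saccharomyces.

5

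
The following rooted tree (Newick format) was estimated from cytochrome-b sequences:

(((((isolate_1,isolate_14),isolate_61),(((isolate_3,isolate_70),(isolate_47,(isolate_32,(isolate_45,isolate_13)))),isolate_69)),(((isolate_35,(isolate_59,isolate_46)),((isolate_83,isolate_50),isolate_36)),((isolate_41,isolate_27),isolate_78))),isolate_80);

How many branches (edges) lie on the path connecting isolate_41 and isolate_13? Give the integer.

The MRCA of isolate_41 and isolate_13 is the node subtending ((((isolate_1,isolate_14),isolate_61),(((isolate_3,isolate_70),(isolate_47,(isolate_32,(isolate_45,isolate_13)))),isolate_69)),(((isolate_35,(isolate_59,isolate_46)),((isolate_83,isolate_50),isolate_36)),((isolate_41,isolate_27),isolate_78))).
From isolate_41 up to that node: 4 branches. From isolate_13 up to the same node: 7 branches. Total: 4 + 7 = 11.

11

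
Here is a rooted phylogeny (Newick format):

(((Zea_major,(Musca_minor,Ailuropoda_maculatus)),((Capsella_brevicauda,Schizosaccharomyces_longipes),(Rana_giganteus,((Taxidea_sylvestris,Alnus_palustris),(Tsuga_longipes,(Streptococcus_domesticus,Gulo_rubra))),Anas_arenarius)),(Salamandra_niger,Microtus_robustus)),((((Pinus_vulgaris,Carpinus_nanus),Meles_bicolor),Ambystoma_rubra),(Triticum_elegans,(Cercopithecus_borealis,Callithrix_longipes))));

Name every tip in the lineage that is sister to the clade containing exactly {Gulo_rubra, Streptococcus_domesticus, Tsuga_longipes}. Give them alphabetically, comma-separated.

Alnus_palustris, Taxidea_sylvestris

The clade containing exactly {Gulo_rubra, Streptococcus_domesticus, Tsuga_longipes} attaches to the tree at the node subtending ((Taxidea_sylvestris,Alnus_palustris),(Tsuga_longipes,(Streptococcus_domesticus,Gulo_rubra))).
The other lineage descending from that same node — the sister group — is (Taxidea_sylvestris,Alnus_palustris); its 2 tips in alphabetical order are the answer.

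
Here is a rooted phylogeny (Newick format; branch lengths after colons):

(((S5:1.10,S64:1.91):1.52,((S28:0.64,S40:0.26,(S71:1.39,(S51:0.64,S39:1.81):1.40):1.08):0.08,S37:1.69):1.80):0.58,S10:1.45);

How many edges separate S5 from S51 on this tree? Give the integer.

7

The MRCA of S5 and S51 is the node subtending ((S5,S64),((S28,S40,(S71,(S51,S39))),S37)).
From S5 up to that node: 2 branches. From S51 up to the same node: 5 branches. Total: 2 + 5 = 7.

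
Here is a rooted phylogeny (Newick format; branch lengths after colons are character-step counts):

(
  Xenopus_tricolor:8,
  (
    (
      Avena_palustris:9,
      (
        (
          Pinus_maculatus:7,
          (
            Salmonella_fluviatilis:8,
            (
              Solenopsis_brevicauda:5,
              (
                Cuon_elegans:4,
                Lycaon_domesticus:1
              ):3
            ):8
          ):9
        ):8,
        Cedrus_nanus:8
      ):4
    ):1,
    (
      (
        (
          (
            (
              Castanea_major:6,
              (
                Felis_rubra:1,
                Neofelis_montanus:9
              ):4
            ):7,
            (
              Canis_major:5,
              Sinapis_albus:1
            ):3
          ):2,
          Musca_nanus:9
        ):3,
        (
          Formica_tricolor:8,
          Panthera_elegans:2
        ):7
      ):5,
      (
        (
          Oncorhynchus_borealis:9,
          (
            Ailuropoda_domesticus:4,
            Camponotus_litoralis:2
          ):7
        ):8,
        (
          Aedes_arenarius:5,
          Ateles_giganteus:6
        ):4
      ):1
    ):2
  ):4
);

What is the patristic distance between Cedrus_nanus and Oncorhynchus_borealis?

The path runs Cedrus_nanus → … → MRCA → … → Oncorhynchus_borealis; the MRCA is the node subtending ((Avena_palustris,((Pinus_maculatus,(Salmonella_fluviatilis,(Solenopsis_brevicauda,(Cuon_elegans,Lycaon_domesticus)))),Cedrus_nanus)),(((((Castanea_major,(Felis_rubra,Neofelis_montanus)),(Canis_major,Sinapis_albus)),Musca_nanus),(Formica_tricolor,Panthera_elegans)),((Oncorhynchus_borealis,(Ailuropoda_domesticus,Camponotus_litoralis)),(Aedes_arenarius,Ateles_giganteus)))).
Branch lengths along that path: 8 + 4 + 1 + 2 + 1 + 8 + 9 = 33.

33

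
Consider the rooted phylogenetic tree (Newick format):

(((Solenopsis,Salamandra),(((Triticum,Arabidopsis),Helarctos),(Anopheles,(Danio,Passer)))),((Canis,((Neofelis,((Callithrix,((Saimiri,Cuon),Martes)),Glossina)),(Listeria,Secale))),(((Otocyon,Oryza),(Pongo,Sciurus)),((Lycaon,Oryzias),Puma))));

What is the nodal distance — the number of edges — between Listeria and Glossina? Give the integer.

The MRCA of Listeria and Glossina is the node subtending ((Neofelis,((Callithrix,((Saimiri,Cuon),Martes)),Glossina)),(Listeria,Secale)).
From Listeria up to that node: 2 branches. From Glossina up to the same node: 3 branches. Total: 2 + 3 = 5.

5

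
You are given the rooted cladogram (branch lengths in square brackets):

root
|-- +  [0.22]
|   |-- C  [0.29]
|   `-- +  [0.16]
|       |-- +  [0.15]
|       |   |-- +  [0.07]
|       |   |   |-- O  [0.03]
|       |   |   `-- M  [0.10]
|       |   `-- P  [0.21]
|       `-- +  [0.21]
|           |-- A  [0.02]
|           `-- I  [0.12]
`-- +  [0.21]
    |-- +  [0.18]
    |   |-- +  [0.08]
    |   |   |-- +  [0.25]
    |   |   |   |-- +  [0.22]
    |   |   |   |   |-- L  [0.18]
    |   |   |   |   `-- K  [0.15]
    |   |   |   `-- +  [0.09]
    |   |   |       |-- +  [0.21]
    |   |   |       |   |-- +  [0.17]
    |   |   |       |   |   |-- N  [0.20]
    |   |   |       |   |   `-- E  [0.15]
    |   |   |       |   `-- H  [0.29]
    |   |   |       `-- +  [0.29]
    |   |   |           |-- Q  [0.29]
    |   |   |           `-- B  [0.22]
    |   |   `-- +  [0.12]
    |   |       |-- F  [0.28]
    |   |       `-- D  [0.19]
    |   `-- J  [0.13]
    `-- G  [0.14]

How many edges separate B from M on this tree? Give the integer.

12

The MRCA of B and M is the root of the tree.
From B up to that node: 7 branches. From M up to the same node: 5 branches. Total: 7 + 5 = 12.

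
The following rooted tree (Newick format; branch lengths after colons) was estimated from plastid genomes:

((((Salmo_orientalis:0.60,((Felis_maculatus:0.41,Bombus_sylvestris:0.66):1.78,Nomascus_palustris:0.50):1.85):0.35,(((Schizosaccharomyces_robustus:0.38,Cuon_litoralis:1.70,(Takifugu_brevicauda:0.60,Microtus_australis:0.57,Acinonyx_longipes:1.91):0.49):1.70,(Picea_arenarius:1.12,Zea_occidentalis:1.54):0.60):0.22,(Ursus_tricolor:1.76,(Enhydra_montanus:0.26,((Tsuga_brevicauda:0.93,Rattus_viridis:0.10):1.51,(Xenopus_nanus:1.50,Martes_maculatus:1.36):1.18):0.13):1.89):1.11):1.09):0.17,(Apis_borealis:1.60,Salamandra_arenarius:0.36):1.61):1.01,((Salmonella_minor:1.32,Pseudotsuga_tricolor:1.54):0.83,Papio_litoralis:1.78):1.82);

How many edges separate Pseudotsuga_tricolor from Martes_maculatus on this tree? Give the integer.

11

The MRCA of Pseudotsuga_tricolor and Martes_maculatus is the root of the tree.
From Pseudotsuga_tricolor up to that node: 3 branches. From Martes_maculatus up to the same node: 8 branches. Total: 3 + 8 = 11.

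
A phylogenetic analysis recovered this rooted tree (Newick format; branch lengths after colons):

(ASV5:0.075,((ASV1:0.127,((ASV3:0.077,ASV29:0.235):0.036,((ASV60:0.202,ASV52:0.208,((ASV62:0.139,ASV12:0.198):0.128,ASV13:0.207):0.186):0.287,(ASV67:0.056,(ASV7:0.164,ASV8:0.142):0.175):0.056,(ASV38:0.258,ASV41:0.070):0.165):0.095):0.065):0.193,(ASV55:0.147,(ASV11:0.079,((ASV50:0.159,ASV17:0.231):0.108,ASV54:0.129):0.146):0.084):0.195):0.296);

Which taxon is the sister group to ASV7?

ASV8

ASV7 attaches to the tree at the node subtending (ASV7,ASV8).
The other lineage descending from that same node — the sister group — is the single tip ASV8.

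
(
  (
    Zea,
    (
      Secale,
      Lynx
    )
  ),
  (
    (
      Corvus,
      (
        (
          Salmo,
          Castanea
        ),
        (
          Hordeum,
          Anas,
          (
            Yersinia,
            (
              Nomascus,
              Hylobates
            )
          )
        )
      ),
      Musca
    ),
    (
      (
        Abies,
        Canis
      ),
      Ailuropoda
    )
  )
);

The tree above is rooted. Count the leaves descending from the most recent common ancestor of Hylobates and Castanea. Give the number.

7

The MRCA of Hylobates and Castanea is the node subtending ((Salmo,Castanea),(Hordeum,Anas,(Yersinia,(Nomascus,Hylobates)))).
That clade contains 7 terminal taxa: Anas, Castanea, Hordeum, Hylobates, Nomascus, Salmo, Yersinia.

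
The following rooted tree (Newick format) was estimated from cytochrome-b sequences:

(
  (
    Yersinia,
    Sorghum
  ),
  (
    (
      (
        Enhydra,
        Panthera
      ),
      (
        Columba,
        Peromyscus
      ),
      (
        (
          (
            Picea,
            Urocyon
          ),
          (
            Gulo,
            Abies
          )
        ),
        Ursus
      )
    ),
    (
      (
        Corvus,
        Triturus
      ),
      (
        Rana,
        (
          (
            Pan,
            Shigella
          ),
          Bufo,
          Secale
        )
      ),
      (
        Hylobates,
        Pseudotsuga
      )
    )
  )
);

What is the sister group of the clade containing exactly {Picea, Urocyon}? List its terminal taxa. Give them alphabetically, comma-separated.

The clade containing exactly {Picea, Urocyon} attaches to the tree at the node subtending ((Picea,Urocyon),(Gulo,Abies)).
The other lineage descending from that same node — the sister group — is (Gulo,Abies); its 2 tips in alphabetical order are the answer.

Abies, Gulo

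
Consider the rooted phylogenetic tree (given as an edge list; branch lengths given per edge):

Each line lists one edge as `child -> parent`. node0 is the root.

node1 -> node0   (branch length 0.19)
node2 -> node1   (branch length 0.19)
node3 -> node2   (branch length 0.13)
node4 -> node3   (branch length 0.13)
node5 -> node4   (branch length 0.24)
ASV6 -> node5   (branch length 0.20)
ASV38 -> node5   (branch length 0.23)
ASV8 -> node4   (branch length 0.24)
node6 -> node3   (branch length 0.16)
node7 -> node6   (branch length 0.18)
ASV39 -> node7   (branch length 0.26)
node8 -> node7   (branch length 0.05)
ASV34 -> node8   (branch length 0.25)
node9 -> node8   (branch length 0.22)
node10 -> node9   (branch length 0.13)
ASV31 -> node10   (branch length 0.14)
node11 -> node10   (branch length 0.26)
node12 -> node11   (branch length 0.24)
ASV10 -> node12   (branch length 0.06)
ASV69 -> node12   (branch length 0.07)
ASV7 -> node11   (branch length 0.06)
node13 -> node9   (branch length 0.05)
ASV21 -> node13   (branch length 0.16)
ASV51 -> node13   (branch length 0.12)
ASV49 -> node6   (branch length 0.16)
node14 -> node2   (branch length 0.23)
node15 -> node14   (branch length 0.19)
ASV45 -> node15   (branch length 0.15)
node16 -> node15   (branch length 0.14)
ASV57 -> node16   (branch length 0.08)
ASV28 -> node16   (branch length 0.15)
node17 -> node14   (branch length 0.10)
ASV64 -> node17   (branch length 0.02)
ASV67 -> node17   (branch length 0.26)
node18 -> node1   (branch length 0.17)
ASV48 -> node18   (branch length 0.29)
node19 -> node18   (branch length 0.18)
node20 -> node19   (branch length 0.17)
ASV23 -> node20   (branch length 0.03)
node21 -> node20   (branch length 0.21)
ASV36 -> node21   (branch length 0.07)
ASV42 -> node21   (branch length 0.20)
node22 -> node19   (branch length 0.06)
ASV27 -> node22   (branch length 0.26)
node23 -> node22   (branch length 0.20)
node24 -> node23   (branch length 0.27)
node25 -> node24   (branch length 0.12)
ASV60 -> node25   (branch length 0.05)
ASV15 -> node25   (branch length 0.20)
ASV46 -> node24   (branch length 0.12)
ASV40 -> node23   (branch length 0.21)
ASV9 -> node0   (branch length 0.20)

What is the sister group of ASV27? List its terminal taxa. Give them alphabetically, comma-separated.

ASV27 attaches to the tree at the node subtending (ASV27,(((ASV60,ASV15),ASV46),ASV40)).
The other lineage descending from that same node — the sister group — is (((ASV60,ASV15),ASV46),ASV40); its 4 tips in alphabetical order are the answer.

ASV15, ASV40, ASV46, ASV60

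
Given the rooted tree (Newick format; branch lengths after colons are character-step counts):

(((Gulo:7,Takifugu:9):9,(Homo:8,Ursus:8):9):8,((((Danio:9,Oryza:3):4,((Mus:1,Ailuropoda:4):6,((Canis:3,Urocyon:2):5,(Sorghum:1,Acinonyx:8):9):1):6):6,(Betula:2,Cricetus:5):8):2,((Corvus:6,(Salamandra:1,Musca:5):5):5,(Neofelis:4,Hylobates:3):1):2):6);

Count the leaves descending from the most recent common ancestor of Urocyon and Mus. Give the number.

6

The MRCA of Urocyon and Mus is the node subtending ((Mus,Ailuropoda),((Canis,Urocyon),(Sorghum,Acinonyx))).
That clade contains 6 terminal taxa: Acinonyx, Ailuropoda, Canis, Mus, Sorghum, Urocyon.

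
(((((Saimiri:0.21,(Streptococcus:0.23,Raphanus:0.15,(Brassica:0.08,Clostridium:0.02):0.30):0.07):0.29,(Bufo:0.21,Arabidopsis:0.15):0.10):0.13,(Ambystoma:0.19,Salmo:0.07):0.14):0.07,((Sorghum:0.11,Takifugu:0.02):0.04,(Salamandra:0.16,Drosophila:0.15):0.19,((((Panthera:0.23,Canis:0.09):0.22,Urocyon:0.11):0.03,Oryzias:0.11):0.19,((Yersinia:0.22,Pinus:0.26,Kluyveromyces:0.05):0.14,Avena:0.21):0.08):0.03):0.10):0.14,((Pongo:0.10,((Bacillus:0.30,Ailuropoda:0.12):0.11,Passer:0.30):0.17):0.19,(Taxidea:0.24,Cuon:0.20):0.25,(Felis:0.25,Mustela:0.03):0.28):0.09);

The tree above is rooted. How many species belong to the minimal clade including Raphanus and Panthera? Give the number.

21

The MRCA of Raphanus and Panthera is the node subtending ((((Saimiri,(Streptococcus,Raphanus,(Brassica,Clostridium))),(Bufo,Arabidopsis)),(Ambystoma,Salmo)),((Sorghum,Takifugu),(Salamandra,Drosophila),((((Panthera,Canis),Urocyon),Oryzias),((Yersinia,Pinus,Kluyveromyces),Avena)))).
That clade contains 21 terminal taxa: Ambystoma, Arabidopsis, Avena, Brassica, Bufo, Canis, Clostridium, Drosophila, Kluyveromyces, Oryzias, Panthera, Pinus, Raphanus, Saimiri, Salamandra, Salmo, Sorghum, Streptococcus, Takifugu, Urocyon, Yersinia.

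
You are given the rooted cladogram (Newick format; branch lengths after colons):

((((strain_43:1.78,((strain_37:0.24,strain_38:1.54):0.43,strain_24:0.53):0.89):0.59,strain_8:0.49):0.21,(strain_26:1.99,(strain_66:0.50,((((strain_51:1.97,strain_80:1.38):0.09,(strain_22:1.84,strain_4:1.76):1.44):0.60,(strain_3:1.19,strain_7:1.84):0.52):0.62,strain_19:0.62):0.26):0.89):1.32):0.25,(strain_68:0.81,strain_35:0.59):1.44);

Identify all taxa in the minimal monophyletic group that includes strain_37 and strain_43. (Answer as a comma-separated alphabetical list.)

strain_24, strain_37, strain_38, strain_43

Tracing strain_37: it sits inside (strain_37,strain_38).
Tracing strain_43: it sits inside (strain_43,((strain_37,strain_38),strain_24)).
The smallest clade enclosing both is (strain_43,((strain_37,strain_38),strain_24)); the answer is its 4 terminal taxa in alphabetical order.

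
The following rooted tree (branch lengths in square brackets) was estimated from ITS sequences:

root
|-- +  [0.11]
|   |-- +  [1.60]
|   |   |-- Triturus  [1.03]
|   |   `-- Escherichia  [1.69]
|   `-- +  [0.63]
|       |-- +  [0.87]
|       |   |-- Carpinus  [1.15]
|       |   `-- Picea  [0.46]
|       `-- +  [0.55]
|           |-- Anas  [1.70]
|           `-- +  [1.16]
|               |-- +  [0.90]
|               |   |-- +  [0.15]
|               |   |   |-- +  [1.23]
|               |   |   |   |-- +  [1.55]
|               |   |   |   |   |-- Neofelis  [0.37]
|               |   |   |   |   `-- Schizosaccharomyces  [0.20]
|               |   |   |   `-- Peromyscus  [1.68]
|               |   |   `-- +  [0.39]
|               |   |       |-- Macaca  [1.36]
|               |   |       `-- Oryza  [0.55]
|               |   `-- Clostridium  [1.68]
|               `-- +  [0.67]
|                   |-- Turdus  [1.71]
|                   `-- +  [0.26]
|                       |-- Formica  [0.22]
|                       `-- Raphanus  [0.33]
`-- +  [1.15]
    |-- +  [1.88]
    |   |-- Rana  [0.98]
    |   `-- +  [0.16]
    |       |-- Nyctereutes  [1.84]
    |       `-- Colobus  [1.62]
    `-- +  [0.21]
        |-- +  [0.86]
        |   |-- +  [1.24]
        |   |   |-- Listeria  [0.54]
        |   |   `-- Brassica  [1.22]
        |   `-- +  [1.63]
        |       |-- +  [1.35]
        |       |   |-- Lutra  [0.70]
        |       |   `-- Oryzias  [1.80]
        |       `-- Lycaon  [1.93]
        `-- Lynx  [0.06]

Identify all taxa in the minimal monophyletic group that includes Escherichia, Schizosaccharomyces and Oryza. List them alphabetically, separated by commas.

Anas, Carpinus, Clostridium, Escherichia, Formica, Macaca, Neofelis, Oryza, Peromyscus, Picea, Raphanus, Schizosaccharomyces, Triturus, Turdus

Tracing Escherichia: it sits inside (Triturus,Escherichia).
Tracing Schizosaccharomyces: it sits inside (Neofelis,Schizosaccharomyces).
Tracing Oryza: it sits inside (Macaca,Oryza).
The smallest clade enclosing all 3 is ((Triturus,Escherichia),((Carpinus,Picea),(Anas,(((((Neofelis,Schizosaccharomyces),Peromyscus),(Macaca,Oryza)),Clostridium),(Turdus,(Formica,Raphanus)))))); the answer is its 14 terminal taxa in alphabetical order.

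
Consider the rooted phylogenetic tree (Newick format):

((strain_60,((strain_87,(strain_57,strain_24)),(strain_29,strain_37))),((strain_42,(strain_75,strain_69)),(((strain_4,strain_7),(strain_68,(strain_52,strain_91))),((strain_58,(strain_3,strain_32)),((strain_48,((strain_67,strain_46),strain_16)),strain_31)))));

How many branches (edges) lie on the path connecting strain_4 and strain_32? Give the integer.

The MRCA of strain_4 and strain_32 is the node subtending (((strain_4,strain_7),(strain_68,(strain_52,strain_91))),((strain_58,(strain_3,strain_32)),((strain_48,((strain_67,strain_46),strain_16)),strain_31))).
From strain_4 up to that node: 3 branches. From strain_32 up to the same node: 4 branches. Total: 3 + 4 = 7.

7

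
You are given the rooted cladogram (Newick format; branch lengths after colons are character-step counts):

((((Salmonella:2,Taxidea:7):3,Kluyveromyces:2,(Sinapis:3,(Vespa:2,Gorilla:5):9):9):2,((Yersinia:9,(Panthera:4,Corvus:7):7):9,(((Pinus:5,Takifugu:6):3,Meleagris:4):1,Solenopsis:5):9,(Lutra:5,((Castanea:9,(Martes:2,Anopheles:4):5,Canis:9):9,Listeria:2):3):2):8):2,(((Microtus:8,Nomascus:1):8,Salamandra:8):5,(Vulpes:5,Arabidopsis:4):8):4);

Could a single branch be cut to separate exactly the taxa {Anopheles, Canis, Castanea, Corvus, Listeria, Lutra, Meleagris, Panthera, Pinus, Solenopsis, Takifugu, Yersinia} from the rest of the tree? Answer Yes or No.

No

The MRCA of the listed taxa subtends ((Yersinia,(Panthera,Corvus)),(((Pinus,Takifugu),Meleagris),Solenopsis),(Lutra,((Castanea,(Martes,Anopheles),Canis),Listeria))).
That clade also contains Martes, which is not in the proposed group, so the group is not monophyletic.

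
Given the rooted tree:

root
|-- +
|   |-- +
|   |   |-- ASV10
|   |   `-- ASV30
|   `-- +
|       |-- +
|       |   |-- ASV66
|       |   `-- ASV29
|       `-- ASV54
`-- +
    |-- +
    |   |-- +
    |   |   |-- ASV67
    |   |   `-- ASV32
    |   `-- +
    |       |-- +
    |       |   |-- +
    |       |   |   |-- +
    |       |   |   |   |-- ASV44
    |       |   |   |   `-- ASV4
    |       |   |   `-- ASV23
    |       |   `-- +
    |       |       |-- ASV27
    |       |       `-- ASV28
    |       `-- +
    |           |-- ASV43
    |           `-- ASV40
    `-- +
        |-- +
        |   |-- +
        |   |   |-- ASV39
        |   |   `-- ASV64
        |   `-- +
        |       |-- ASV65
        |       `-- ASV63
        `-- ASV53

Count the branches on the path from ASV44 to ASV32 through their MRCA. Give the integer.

The MRCA of ASV44 and ASV32 is the node subtending ((ASV67,ASV32),((((ASV44,ASV4),ASV23),(ASV27,ASV28)),(ASV43,ASV40))).
From ASV44 up to that node: 5 branches. From ASV32 up to the same node: 2 branches. Total: 5 + 2 = 7.

7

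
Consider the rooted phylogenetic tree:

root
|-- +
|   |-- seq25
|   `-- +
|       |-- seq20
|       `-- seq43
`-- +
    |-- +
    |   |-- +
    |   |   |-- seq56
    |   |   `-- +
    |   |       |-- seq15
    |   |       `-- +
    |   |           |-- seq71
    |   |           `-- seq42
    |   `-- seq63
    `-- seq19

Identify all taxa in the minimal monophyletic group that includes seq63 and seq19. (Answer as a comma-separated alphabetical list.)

seq15, seq19, seq42, seq56, seq63, seq71

Tracing seq63: it sits inside ((seq56,(seq15,(seq71,seq42))),seq63).
Tracing seq19: it sits inside (((seq56,(seq15,(seq71,seq42))),seq63),seq19).
The smallest clade enclosing both is (((seq56,(seq15,(seq71,seq42))),seq63),seq19); the answer is its 6 terminal taxa in alphabetical order.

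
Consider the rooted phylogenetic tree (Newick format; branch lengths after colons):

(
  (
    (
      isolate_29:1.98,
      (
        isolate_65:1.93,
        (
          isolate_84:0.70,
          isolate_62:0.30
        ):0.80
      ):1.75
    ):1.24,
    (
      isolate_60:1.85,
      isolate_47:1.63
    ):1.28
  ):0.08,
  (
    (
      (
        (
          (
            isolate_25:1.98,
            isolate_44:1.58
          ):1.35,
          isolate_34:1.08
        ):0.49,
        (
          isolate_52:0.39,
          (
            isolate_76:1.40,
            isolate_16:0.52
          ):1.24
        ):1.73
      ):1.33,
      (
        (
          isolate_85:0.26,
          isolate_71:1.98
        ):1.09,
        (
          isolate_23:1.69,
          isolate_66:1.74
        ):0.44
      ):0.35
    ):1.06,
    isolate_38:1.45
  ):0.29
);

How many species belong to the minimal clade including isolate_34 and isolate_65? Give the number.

The MRCA of isolate_34 and isolate_65 is the root, so the clade is the entire tree.
That clade contains 17 terminal taxa: isolate_16, isolate_23, isolate_25, isolate_29, isolate_34, isolate_38, isolate_44, isolate_47, isolate_52, isolate_60, isolate_62, isolate_65, isolate_66, isolate_71, isolate_76, isolate_84, isolate_85.

17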